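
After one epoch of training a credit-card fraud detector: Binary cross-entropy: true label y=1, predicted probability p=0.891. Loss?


BCE = -[y·ln(p) + (1-y)·ln(1-p)]
= -1·ln(0.891) - 0
= -ln(0.891) = 0.1154

0.1154


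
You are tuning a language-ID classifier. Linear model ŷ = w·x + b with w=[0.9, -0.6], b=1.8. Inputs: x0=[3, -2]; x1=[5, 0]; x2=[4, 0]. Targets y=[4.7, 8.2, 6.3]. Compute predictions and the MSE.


ŷ0 = (0.9)·(3) + (-0.6)·(-2) + 1.8 = 5.7
ŷ1 = (0.9)·(5) + (-0.6)·(0) + 1.8 = 6.3
ŷ2 = (0.9)·(4) + (-0.6)·(0) + 1.8 = 5.4
errors² = [1.0, 3.61, 0.81]
MSE = 5.4200/3 = 1.8067

1.8067


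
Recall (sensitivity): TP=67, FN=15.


Recall = TP/(TP+FN)
= 67/(67+15)
= 67/82 = 81.71%

81.71%


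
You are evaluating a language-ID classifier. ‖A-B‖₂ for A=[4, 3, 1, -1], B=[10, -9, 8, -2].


d = √((4-10)² + (3+ 9)² + (1-8)² + (-1+ 2)²)
  = √(36 + 144 + 49 + 1)
  = √230 = 15.1658

15.1658


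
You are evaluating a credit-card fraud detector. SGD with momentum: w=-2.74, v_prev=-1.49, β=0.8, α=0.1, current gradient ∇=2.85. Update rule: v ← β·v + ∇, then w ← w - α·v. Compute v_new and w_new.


v_new = 0.8·-1.49 + 2.85 = -1.192 + 2.85 = 1.658
w_new = -2.74 - 0.1·1.658 = -2.74 - 0.1658 = -2.9058

v_new=1.658, w_new=-2.9058


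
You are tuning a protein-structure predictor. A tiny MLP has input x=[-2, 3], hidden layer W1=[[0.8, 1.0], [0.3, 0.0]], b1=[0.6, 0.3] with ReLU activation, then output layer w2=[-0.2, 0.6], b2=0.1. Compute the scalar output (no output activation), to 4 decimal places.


z1[0] = (0.8)·(-2) + (1.0)·(3) + 0.6 = 2.0
z1[1] = (0.3)·(-2) + (0.0)·(3) + 0.3 = -0.3
h = ReLU(z1) = [2.0, 0.0]
output = (-0.2)·(2.0) + (0.6)·(0.0) + 0.1 = -0.3

-0.3


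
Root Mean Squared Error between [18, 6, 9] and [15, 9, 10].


MSE = 19/3 = 6.3333
RMSE = √(19/3) = 2.5166

2.5166


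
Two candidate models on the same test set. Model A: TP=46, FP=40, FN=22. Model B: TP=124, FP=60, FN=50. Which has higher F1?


Model A: P=46/86=0.5349, R=46/68=0.6765, F1=2PR/(P+R)=2TP/(2TP+FP+FN)=92/154=0.5974
Model B: P=124/184=0.6739, R=124/174=0.7126, F1=2PR/(P+R)=2TP/(2TP+FP+FN)=248/358=0.6927
0.5974 < 0.6927 → Model B

Model B


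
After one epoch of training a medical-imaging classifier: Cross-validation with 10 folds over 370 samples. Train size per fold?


Fold size = 370/10 = 37
Training per fold = 370 - 37 = 333

333


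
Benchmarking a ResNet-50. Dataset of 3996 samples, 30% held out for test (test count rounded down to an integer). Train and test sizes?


Test = ⌊3996·30/100⌋ = 1198
Train = 3996 - 1198 = 2798

Train: 2798, Test: 1198


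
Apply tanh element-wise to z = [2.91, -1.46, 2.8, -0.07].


tanh(2.91) = 0.9941
tanh(-1.46) = -0.8977
tanh(2.8) = 0.9926
tanh(-0.07) = -0.0699
result = [0.9941, -0.8977, 0.9926, -0.0699]

[0.9941, -0.8977, 0.9926, -0.0699]


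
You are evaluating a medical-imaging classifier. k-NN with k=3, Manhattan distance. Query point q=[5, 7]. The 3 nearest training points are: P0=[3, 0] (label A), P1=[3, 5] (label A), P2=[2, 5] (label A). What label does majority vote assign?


d(q,P0) = 9  (label A)
d(q,P1) = 4  (label A)
d(q,P2) = 5  (label A)
Votes: A=3, B=0
Majority → A

A


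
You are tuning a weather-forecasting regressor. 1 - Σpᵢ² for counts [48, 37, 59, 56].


Probabilities: [48/200, 37/200, 59/200, 56/200] ≈ [0.24, 0.185, 0.295, 0.28]
Σpᵢ² = (2304 + 1369 + 3481 + 3136)/200² = 10290/40000
Gini = 1 - Σpᵢ² = 1 - 10290/40000 = 0.7428

0.7428


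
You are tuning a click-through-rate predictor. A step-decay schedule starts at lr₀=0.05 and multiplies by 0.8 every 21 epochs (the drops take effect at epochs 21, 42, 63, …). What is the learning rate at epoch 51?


n_drops = ⌊51/21⌋ = 2
lr = 0.05·0.8^2 = 0.05·0.64 = 0.032

0.032


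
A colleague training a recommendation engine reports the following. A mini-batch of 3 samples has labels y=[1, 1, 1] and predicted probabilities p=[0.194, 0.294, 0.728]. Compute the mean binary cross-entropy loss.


L[0] = -ln(0.194) = 1.6399
L[1] = -ln(0.294) = 1.2242
L[2] = -ln(0.728) = 0.3175
mean = (1.6399 + 1.2242 + 0.3175)/3 = 1.0605

1.0605


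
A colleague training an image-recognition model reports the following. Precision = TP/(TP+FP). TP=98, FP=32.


Precision = TP/(TP+FP)
= 98/(98+32)
= 98/130 = 75.38%

75.38%


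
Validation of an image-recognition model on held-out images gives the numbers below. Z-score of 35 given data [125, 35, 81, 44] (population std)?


μ = 71.25, σ = 35.4991
z = (35 - 71.25)/35.4991 = -1.0212

-1.0212


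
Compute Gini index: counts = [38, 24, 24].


Probabilities: [38/86, 24/86, 24/86] ≈ [0.4419, 0.2791, 0.2791]
Σpᵢ² = (1444 + 576 + 576)/86² = 2596/7396
Gini = 1 - Σpᵢ² = 1 - 2596/7396 = 0.649

0.649


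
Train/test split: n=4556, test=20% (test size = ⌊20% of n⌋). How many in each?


Test = ⌊4556·20/100⌋ = 911
Train = 4556 - 911 = 3645

Train: 3645, Test: 911


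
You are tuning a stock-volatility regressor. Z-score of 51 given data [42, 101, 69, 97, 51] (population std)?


μ = 72, σ = 23.7318
z = (51 - 72)/23.7318 = -0.8849

-0.8849


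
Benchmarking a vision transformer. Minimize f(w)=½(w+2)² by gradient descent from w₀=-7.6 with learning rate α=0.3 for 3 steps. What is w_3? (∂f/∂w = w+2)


step 1: grad = -7.6+2 = -5.6; w = -7.6 - 0.3·(-5.6) = -5.92
step 2: grad = -5.92+2 = -3.92; w = -5.92 - 0.3·(-3.92) = -4.744
step 3: grad = -4.744+2 = -2.744; w = -4.744 - 0.3·(-2.744) = -3.9208

-3.9208


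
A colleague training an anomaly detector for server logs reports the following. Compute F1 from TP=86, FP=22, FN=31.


Precision = 86/108 = 0.7963
Recall = 86/117 = 0.735
F1 = 2·P·R/(P+R) = 2·TP/(2·TP+FP+FN) = 172/(172+22+31) = 172/225 = 0.7644

0.7644


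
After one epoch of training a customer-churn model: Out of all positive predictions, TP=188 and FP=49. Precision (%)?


Precision = TP/(TP+FP)
= 188/(188+49)
= 188/237 = 79.32%

79.32%


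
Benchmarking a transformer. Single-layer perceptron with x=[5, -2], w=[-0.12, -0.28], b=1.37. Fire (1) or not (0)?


z = (5)·(-0.12) + (-2)·(-0.28) + 1.37
  = 1.33
step(z) = 1 (z≥0)

1


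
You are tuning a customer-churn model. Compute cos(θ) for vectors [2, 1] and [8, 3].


A·B = 2·8 + 1·3 = 19
‖A‖ = √5 = 2.2361, ‖B‖ = √73 = 8.544
cos = 19/(√5·√73) = 19/√365 = 0.9945

0.9945


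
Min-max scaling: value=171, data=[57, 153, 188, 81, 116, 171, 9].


min=9, max=188
(171-9)/(188-9) = 162/179 = 0.905

0.905


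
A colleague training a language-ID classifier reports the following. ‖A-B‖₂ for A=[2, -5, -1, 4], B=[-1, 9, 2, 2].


d = √((2+ 1)² + (-5-9)² + (-1-2)² + (4-2)²)
  = √(9 + 196 + 9 + 4)
  = √218 = 14.7648

14.7648


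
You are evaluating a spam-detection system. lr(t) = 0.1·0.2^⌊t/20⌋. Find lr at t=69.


n_drops = ⌊69/20⌋ = 3
lr = 0.1·0.2^3 = 0.1·0.008 = 0.0008

0.0008


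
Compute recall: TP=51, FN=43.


Recall = TP/(TP+FN)
= 51/(51+43)
= 51/94 = 54.26%

54.26%


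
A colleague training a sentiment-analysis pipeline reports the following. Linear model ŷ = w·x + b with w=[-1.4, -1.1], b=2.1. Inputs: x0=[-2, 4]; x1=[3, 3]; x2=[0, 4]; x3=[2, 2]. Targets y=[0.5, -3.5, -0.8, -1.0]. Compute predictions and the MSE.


ŷ0 = (-1.4)·(-2) + (-1.1)·(4) + 2.1 = 0.5
ŷ1 = (-1.4)·(3) + (-1.1)·(3) + 2.1 = -5.4
ŷ2 = (-1.4)·(0) + (-1.1)·(4) + 2.1 = -2.3
ŷ3 = (-1.4)·(2) + (-1.1)·(2) + 2.1 = -2.9
errors² = [0.0, 3.61, 2.25, 3.61]
MSE = 9.4700/4 = 2.3675

2.3675


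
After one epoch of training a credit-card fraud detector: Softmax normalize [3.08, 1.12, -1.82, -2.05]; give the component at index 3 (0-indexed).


Exponentials: e^3.08=21.7584, e^1.12=3.0649, e^-1.82=0.162, e^-2.05=0.1287
Sum = 25.114
Softmax = [0.8664, 0.122, 0.0065, 0.0051]
p[3] = 0.1287/25.114 = 0.0051

0.0051


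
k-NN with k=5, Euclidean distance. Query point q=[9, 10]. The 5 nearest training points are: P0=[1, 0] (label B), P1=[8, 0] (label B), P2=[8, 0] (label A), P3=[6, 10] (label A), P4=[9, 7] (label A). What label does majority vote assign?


d(q,P0) = 12.8062  (label B)
d(q,P1) = 10.0499  (label B)
d(q,P2) = 10.0499  (label A)
d(q,P3) = 3.0  (label A)
d(q,P4) = 3.0  (label A)
Votes: A=3, B=2
Majority → A

A


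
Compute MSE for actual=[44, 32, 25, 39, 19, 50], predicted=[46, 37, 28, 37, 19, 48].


Squared errors: (44-46)²=4, (32-37)²=25, (25-28)²=9, (39-37)²=4, (19-19)²=0, (50-48)²=4
Sum = 46
MSE = 46/6 = 23/3

23/3


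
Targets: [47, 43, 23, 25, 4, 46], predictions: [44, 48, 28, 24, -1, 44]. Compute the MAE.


Absolute errors: |47-44|=3, |43-48|=5, |23-28|=5, |25-24|=1, |4+ 1|=5, |46-44|=2
Sum = 21
MAE = 21/6 = 7/2

7/2


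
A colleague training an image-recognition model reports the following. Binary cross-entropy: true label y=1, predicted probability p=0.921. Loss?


BCE = -[y·ln(p) + (1-y)·ln(1-p)]
= -1·ln(0.921) - 0
= -ln(0.921) = 0.0823

0.0823


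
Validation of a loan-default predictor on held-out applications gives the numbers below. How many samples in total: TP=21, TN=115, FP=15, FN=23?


Total = TP + TN + FP + FN
= 21 + 115 + 15 + 23
= 174
(Predicted positive: 36, predicted negative: 138)

174


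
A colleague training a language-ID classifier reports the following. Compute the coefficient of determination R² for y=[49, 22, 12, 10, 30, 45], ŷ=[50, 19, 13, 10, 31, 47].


ȳ = 28
SS_res = Σ(y-ŷ)² = 16
SS_tot = Σ(y-ȳ)² = 1350
R² = 1 - SS_res/SS_tot = 1 - 0.0119 = 0.9881

0.9881


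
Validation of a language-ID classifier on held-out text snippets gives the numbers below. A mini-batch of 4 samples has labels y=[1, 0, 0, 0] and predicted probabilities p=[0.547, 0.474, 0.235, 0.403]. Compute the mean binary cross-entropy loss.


L[0] = -ln(0.547) = 0.6033
L[1] = -ln(1-0.474) = -ln(0.526) = 0.6425
L[2] = -ln(1-0.235) = -ln(0.765) = 0.2679
L[3] = -ln(1-0.403) = -ln(0.597) = 0.5158
mean = (0.6033 + 0.6425 + 0.2679 + 0.5158)/4 = 0.5074

0.5074


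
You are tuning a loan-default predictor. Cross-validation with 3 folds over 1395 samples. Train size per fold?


Fold size = 1395/3 = 465
Training per fold = 1395 - 465 = 930

930


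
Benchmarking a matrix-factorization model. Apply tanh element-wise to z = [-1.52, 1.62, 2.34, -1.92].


tanh(-1.52) = -0.9087
tanh(1.62) = 0.9246
tanh(2.34) = 0.9816
tanh(-1.92) = -0.9579
result = [-0.9087, 0.9246, 0.9816, -0.9579]

[-0.9087, 0.9246, 0.9816, -0.9579]


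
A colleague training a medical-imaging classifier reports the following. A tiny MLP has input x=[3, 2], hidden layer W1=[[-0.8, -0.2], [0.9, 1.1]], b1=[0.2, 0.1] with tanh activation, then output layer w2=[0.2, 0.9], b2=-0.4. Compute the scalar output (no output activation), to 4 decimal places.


z1[0] = (-0.8)·(3) + (-0.2)·(2) + 0.2 = -2.6
z1[1] = (0.9)·(3) + (1.1)·(2) + 0.1 = 5.0
h = tanh(z1) = [-0.989, 0.9999]
output = (0.2)·(-0.989) + (0.9)·(0.9999) - 0.4 = 0.3021

0.3021


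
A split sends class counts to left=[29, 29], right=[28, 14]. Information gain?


Parent = [57, 43], H_parent = 0.9858
H_left = 1 (n=58), H_right = 0.9183 (n=42)
H_children = (58/100)·1 + (42/100)·0.9183 = 0.9657
IG = 0.9858 - 0.9657 = 0.0201

0.0201


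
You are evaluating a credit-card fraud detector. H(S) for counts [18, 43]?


Probabilities: [18/61, 43/61] ≈ [0.2951, 0.7049]
H = -((18/61)·log₂(18/61) + (43/61)·log₂(43/61))
  = 0.8752 bits

0.8752 bits


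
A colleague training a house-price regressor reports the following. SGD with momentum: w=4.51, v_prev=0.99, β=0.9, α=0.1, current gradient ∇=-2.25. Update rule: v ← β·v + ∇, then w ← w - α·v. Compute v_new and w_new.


v_new = 0.9·0.99 - 2.25 = 0.891 - 2.25 = -1.359
w_new = 4.51 - 0.1·-1.359 = 4.51 + 0.1359 = 4.6459

v_new=-1.359, w_new=4.6459


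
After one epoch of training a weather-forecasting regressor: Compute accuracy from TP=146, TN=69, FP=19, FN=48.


Accuracy = (TP+TN)/(TP+TN+FP+FN)
= (146+69)/(282)
= 215/282 = 76.24%

76.24%


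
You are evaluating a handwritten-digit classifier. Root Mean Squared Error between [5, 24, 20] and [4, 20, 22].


MSE = 21/3 = 7
RMSE = √(21/3) = 2.6458

2.6458


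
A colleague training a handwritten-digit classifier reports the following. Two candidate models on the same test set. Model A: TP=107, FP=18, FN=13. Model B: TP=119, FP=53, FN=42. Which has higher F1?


Model A: P=107/125=0.856, R=107/120=0.8917, F1=2PR/(P+R)=2TP/(2TP+FP+FN)=214/245=0.8735
Model B: P=119/172=0.6919, R=119/161=0.7391, F1=2PR/(P+R)=2TP/(2TP+FP+FN)=238/333=0.7147
0.8735 > 0.7147 → Model A

Model A


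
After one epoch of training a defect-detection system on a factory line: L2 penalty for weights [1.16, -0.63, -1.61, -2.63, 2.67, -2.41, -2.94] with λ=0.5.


‖w‖₂² = (1.16)² + (-0.63)² + (-1.61)² + (-2.63)² + (2.67)² + (-2.41)² + (-2.94)²
     = 1.3456 + 0.3969 + 2.5921 + 6.9169 + 7.1289 + 5.8081 + 8.6436
     = 32.8321
λ·‖w‖₂² = 0.5·32.8321 = 16.41605

16.41605


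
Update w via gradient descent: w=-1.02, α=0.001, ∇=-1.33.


w_new = w - α·∇
= -1.02 - 0.001·-1.33
= -1.02 + 0.00133
= -1.01867

-1.01867


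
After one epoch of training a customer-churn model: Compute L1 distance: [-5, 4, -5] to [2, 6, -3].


d = |-5-2| + |4-6| + |-5+ 3|
  = 7 + 2 + 2
  = 11

11


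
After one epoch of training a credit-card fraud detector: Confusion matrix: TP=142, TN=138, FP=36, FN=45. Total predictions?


Total = TP + TN + FP + FN
= 142 + 138 + 36 + 45
= 361
(Predicted positive: 178, predicted negative: 183)

361


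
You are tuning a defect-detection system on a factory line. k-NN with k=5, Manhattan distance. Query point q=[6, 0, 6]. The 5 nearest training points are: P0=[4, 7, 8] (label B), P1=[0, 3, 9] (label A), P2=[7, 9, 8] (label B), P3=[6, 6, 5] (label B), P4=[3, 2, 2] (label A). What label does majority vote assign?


d(q,P0) = 11  (label B)
d(q,P1) = 12  (label A)
d(q,P2) = 12  (label B)
d(q,P3) = 7  (label B)
d(q,P4) = 9  (label A)
Votes: A=2, B=3
Majority → B

B


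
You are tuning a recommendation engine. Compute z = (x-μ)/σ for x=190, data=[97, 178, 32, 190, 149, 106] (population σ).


μ = 125.3333, σ = 53.8568
z = (190 - 125.3333)/53.8568 = 1.2007

1.2007


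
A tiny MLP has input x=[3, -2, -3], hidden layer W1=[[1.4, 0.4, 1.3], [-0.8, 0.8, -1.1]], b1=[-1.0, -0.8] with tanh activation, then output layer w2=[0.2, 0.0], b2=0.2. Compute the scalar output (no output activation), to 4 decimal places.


z1[0] = (1.4)·(3) + (0.4)·(-2) + (1.3)·(-3) - 1.0 = -1.5
z1[1] = (-0.8)·(3) + (0.8)·(-2) + (-1.1)·(-3) - 0.8 = -1.5
h = tanh(z1) = [-0.9051, -0.9051]
output = (0.2)·(-0.9051) + (0.0)·(-0.9051) + 0.2 = 0.019

0.019


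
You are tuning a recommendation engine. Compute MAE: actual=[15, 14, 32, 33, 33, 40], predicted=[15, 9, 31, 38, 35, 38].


Absolute errors: |15-15|=0, |14-9|=5, |32-31|=1, |33-38|=5, |33-35|=2, |40-38|=2
Sum = 15
MAE = 15/6 = 5/2

5/2


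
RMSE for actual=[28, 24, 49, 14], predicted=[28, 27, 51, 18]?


MSE = 29/4 = 7.25
RMSE = √(29/4) = 2.6926

2.6926


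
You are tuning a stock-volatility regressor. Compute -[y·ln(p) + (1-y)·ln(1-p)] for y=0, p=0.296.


BCE = -[y·ln(p) + (1-y)·ln(1-p)]
= -0 - 1·ln(1-0.296)
= -ln(0.704) = 0.351

0.351


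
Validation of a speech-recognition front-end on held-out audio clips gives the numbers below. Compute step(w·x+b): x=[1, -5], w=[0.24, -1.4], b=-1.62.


z = (1)·(0.24) + (-5)·(-1.4) - 1.62
  = 5.62
step(z) = 1 (z≥0)

1


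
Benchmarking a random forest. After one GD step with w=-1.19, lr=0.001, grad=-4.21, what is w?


w_new = w - α·∇
= -1.19 - 0.001·-4.21
= -1.19 + 0.00421
= -1.18579

-1.18579


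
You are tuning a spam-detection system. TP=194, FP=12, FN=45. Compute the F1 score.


Precision = 194/206 = 0.9417
Recall = 194/239 = 0.8117
F1 = 2·P·R/(P+R) = 2·TP/(2·TP+FP+FN) = 388/(388+12+45) = 388/445 = 0.8719

0.8719


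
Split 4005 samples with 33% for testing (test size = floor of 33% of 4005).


Test = ⌊4005·33/100⌋ = 1321
Train = 4005 - 1321 = 2684

Train: 2684, Test: 1321


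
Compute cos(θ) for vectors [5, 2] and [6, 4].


A·B = 5·6 + 2·4 = 38
‖A‖ = √29 = 5.3852, ‖B‖ = √52 = 7.2111
cos = 38/(√29·√52) = 38/√1508 = 0.9785

0.9785


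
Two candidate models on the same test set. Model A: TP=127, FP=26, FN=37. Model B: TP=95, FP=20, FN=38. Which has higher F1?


Model A: P=127/153=0.8301, R=127/164=0.7744, F1=2PR/(P+R)=2TP/(2TP+FP+FN)=254/317=0.8013
Model B: P=95/115=0.8261, R=95/133=0.7143, F1=2PR/(P+R)=2TP/(2TP+FP+FN)=190/248=0.7661
0.8013 > 0.7661 → Model A

Model A


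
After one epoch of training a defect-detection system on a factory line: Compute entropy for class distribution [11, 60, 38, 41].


Probabilities: [11/150, 60/150, 38/150, 41/150] ≈ [0.0733, 0.4, 0.2533, 0.2733]
H = -((11/150)·log₂(11/150) + (60/150)·log₂(60/150) + (38/150)·log₂(38/150) + (41/150)·log₂(41/150))
  = 1.8185 bits

1.8185 bits


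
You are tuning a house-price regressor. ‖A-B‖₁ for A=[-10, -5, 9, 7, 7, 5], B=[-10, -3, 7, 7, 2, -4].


d = |-10+ 10| + |-5+ 3| + |9-7| + |7-7| + |7-2| + |5+ 4|
  = 0 + 2 + 2 + 0 + 5 + 9
  = 18

18


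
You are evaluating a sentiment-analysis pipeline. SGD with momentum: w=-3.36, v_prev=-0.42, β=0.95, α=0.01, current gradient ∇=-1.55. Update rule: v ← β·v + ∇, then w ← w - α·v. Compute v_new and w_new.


v_new = 0.95·-0.42 - 1.55 = -0.399 - 1.55 = -1.949
w_new = -3.36 - 0.01·-1.949 = -3.36 + 0.01949 = -3.34051

v_new=-1.949, w_new=-3.34051


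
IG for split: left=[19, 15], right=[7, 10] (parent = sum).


Parent = [26, 25], H_parent = 0.9997
H_left = 0.99 (n=34), H_right = 0.9774 (n=17)
H_children = (34/51)·0.99 + (17/51)·0.9774 = 0.9858
IG = 0.9997 - 0.9858 = 0.0139

0.0139


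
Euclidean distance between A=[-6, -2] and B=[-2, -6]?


d = √((-6+ 2)² + (-2+ 6)²)
  = √(16 + 16)
  = √32 = 5.6569

5.6569


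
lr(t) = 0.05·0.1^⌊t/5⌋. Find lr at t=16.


n_drops = ⌊16/5⌋ = 3
lr = 0.05·0.1^3 = 0.05·0.001 = 0.00005

0.00005


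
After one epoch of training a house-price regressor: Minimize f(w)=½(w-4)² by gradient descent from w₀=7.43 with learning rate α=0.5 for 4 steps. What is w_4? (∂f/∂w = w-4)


step 1: grad = 7.43-4 = 3.43; w = 7.43 - 0.5·(3.43) = 5.715
step 2: grad = 5.715-4 = 1.715; w = 5.715 - 0.5·(1.715) = 4.8575
step 3: grad = 4.8575-4 = 0.8575; w = 4.8575 - 0.5·(0.8575) = 4.42875
step 4: grad = 4.42875-4 = 0.42875; w = 4.42875 - 0.5·(0.42875) = 4.214375

4.214375


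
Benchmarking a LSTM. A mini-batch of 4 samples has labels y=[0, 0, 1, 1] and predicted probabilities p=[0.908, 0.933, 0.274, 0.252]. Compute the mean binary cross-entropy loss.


L[0] = -ln(1-0.908) = -ln(0.092) = 2.386
L[1] = -ln(1-0.933) = -ln(0.067) = 2.7031
L[2] = -ln(0.274) = 1.2946
L[3] = -ln(0.252) = 1.3783
mean = (2.386 + 2.7031 + 1.2946 + 1.3783)/4 = 1.9405

1.9405


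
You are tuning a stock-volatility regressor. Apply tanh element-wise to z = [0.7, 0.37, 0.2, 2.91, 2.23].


tanh(0.7) = 0.6044
tanh(0.37) = 0.354
tanh(0.2) = 0.1974
tanh(2.91) = 0.9941
tanh(2.23) = 0.9771
result = [0.6044, 0.354, 0.1974, 0.9941, 0.9771]

[0.6044, 0.354, 0.1974, 0.9941, 0.9771]


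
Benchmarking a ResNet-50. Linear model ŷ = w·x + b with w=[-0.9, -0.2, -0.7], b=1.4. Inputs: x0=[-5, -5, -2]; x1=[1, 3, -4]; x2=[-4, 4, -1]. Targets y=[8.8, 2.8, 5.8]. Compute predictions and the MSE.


ŷ0 = (-0.9)·(-5) + (-0.2)·(-5) + (-0.7)·(-2) + 1.4 = 8.3
ŷ1 = (-0.9)·(1) + (-0.2)·(3) + (-0.7)·(-4) + 1.4 = 2.7
ŷ2 = (-0.9)·(-4) + (-0.2)·(4) + (-0.7)·(-1) + 1.4 = 4.9
errors² = [0.25, 0.01, 0.81]
MSE = 1.0700/3 = 0.3567

0.3567


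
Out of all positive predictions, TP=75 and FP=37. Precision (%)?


Precision = TP/(TP+FP)
= 75/(75+37)
= 75/112 = 66.96%

66.96%


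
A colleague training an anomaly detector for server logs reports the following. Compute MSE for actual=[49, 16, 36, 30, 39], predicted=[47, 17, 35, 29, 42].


Squared errors: (49-47)²=4, (16-17)²=1, (36-35)²=1, (30-29)²=1, (39-42)²=9
Sum = 16
MSE = 16/5 = 16/5

16/5


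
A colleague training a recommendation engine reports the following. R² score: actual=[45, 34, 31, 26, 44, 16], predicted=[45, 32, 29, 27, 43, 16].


ȳ = 32.6667
SS_res = Σ(y-ŷ)² = 10
SS_tot = Σ(y-ȳ)² = 607.33
R² = 1 - SS_res/SS_tot = 1 - 0.0165 = 0.9835

0.9835


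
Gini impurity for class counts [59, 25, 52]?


Probabilities: [59/136, 25/136, 52/136] ≈ [0.4338, 0.1838, 0.3824]
Σpᵢ² = (3481 + 625 + 2704)/136² = 6810/18496
Gini = 1 - Σpᵢ² = 1 - 6810/18496 = 0.6318

0.6318


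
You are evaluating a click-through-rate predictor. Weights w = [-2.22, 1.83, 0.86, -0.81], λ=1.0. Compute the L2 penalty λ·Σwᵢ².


‖w‖₂² = (-2.22)² + (1.83)² + (0.86)² + (-0.81)²
     = 4.9284 + 3.3489 + 0.7396 + 0.6561
     = 9.673
λ·‖w‖₂² = 1.0·9.673 = 9.673

9.673


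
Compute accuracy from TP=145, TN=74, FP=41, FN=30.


Accuracy = (TP+TN)/(TP+TN+FP+FN)
= (145+74)/(290)
= 219/290 = 75.52%

75.52%


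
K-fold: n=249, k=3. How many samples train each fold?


Fold size = 249/3 = 83
Training per fold = 249 - 83 = 166

166


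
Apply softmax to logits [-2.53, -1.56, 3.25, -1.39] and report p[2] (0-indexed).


Exponentials: e^-2.53=0.0797, e^-1.56=0.2101, e^3.25=25.7903, e^-1.39=0.2491
Sum = 26.3292
Softmax = [0.003, 0.008, 0.9795, 0.0095]
p[2] = 25.7903/26.3292 = 0.9795

0.9795


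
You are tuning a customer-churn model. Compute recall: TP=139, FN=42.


Recall = TP/(TP+FN)
= 139/(139+42)
= 139/181 = 76.8%

76.8%


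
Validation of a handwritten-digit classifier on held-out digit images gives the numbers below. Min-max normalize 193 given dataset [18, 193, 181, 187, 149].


min=18, max=193
(193-18)/(193-18) = 175/175 = 1.0

1.0


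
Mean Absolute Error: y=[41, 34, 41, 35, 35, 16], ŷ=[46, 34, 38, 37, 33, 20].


Absolute errors: |41-46|=5, |34-34|=0, |41-38|=3, |35-37|=2, |35-33|=2, |16-20|=4
Sum = 16
MAE = 16/6 = 8/3

8/3


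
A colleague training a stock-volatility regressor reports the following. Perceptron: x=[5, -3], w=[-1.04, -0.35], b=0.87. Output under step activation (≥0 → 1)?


z = (5)·(-1.04) + (-3)·(-0.35) + 0.87
  = -3.28
step(z) = 0 (z<0)

0


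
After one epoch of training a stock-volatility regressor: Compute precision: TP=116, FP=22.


Precision = TP/(TP+FP)
= 116/(116+22)
= 116/138 = 84.06%

84.06%


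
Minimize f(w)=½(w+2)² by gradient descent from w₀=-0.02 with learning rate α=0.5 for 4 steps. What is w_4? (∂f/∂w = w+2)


step 1: grad = -0.02+2 = 1.98; w = -0.02 - 0.5·(1.98) = -1.01
step 2: grad = -1.01+2 = 0.99; w = -1.01 - 0.5·(0.99) = -1.505
step 3: grad = -1.505+2 = 0.495; w = -1.505 - 0.5·(0.495) = -1.7525
step 4: grad = -1.7525+2 = 0.2475; w = -1.7525 - 0.5·(0.2475) = -1.87625

-1.87625


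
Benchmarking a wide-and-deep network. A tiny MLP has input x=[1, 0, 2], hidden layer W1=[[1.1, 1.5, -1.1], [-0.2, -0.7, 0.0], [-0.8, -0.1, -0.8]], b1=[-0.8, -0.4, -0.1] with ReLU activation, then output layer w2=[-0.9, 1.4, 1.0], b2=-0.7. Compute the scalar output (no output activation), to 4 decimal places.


z1[0] = (1.1)·(1) + (1.5)·(0) + (-1.1)·(2) - 0.8 = -1.9
z1[1] = (-0.2)·(1) + (-0.7)·(0) + (0.0)·(2) - 0.4 = -0.6
z1[2] = (-0.8)·(1) + (-0.1)·(0) + (-0.8)·(2) - 0.1 = -2.5
h = ReLU(z1) = [0.0, 0.0, 0.0]
output = (-0.9)·(0.0) + (1.4)·(0.0) + (1.0)·(0.0) - 0.7 = -0.7

-0.7


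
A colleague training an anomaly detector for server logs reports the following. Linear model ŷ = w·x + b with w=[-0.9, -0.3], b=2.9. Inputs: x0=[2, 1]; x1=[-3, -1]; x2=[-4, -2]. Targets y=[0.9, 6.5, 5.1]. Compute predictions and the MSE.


ŷ0 = (-0.9)·(2) + (-0.3)·(1) + 2.9 = 0.8
ŷ1 = (-0.9)·(-3) + (-0.3)·(-1) + 2.9 = 5.9
ŷ2 = (-0.9)·(-4) + (-0.3)·(-2) + 2.9 = 7.1
errors² = [0.01, 0.36, 4.0]
MSE = 4.3700/3 = 1.4567

1.4567


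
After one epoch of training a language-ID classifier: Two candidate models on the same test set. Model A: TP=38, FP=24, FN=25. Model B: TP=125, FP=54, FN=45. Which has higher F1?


Model A: P=38/62=0.6129, R=38/63=0.6032, F1=2PR/(P+R)=2TP/(2TP+FP+FN)=76/125=0.608
Model B: P=125/179=0.6983, R=125/170=0.7353, F1=2PR/(P+R)=2TP/(2TP+FP+FN)=250/349=0.7163
0.608 < 0.7163 → Model B

Model B


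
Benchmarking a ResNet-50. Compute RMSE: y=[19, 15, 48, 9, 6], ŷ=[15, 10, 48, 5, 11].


MSE = 82/5 = 16.4
RMSE = √(82/5) = 4.0497

4.0497


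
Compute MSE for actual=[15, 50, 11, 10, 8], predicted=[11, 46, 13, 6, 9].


Squared errors: (15-11)²=16, (50-46)²=16, (11-13)²=4, (10-6)²=16, (8-9)²=1
Sum = 53
MSE = 53/5 = 53/5

53/5


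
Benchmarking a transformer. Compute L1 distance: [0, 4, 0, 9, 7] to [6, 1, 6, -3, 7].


d = |0-6| + |4-1| + |0-6| + |9+ 3| + |7-7|
  = 6 + 3 + 6 + 12 + 0
  = 27

27


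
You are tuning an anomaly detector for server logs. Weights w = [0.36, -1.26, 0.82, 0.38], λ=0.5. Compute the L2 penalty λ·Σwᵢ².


‖w‖₂² = (0.36)² + (-1.26)² + (0.82)² + (0.38)²
     = 0.1296 + 1.5876 + 0.6724 + 0.1444
     = 2.534
λ·‖w‖₂² = 0.5·2.534 = 1.267

1.267


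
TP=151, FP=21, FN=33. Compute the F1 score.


Precision = 151/172 = 0.8779
Recall = 151/184 = 0.8207
F1 = 2·P·R/(P+R) = 2·TP/(2·TP+FP+FN) = 302/(302+21+33) = 302/356 = 0.8483

0.8483


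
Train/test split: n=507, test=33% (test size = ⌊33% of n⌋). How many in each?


Test = ⌊507·33/100⌋ = 167
Train = 507 - 167 = 340

Train: 340, Test: 167


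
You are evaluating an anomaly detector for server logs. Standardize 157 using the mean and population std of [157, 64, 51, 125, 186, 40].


μ = 103.8333, σ = 55.496
z = (157 - 103.8333)/55.496 = 0.958

0.958


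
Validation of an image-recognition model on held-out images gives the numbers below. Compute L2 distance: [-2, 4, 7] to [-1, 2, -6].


d = √((-2+ 1)² + (4-2)² + (7+ 6)²)
  = √(1 + 4 + 169)
  = √174 = 13.1909

13.1909


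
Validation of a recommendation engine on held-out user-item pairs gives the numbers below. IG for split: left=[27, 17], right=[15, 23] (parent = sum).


Parent = [42, 40], H_parent = 0.9996
H_left = 0.9624 (n=44), H_right = 0.9678 (n=38)
H_children = (44/82)·0.9624 + (38/82)·0.9678 = 0.9649
IG = 0.9996 - 0.9649 = 0.0347

0.0347


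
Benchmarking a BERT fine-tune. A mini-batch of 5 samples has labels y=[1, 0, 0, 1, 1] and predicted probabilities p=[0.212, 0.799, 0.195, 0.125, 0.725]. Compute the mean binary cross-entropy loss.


L[0] = -ln(0.212) = 1.5512
L[1] = -ln(1-0.799) = -ln(0.201) = 1.6045
L[2] = -ln(1-0.195) = -ln(0.805) = 0.2169
L[3] = -ln(0.125) = 2.0794
L[4] = -ln(0.725) = 0.3216
mean = (1.5512 + 1.6045 + 0.2169 + 2.0794 + 0.3216)/5 = 1.1547

1.1547


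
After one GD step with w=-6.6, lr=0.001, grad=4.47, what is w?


w_new = w - α·∇
= -6.6 - 0.001·4.47
= -6.6 - 0.00447
= -6.60447

-6.60447


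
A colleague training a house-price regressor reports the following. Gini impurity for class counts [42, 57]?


Probabilities: [42/99, 57/99] ≈ [0.4242, 0.5758]
Σpᵢ² = (1764 + 3249)/99² = 5013/9801
Gini = 1 - Σpᵢ² = 1 - 5013/9801 = 0.4885

0.4885


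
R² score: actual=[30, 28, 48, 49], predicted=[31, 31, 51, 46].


ȳ = 38.75
SS_res = Σ(y-ŷ)² = 28
SS_tot = Σ(y-ȳ)² = 382.75
R² = 1 - SS_res/SS_tot = 1 - 0.0732 = 0.9268

0.9268


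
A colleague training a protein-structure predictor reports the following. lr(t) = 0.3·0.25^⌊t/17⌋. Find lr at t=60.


n_drops = ⌊60/17⌋ = 3
lr = 0.3·0.25^3 = 0.3·0.015625 = 0.0046875

0.0046875


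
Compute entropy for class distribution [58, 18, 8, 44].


Probabilities: [58/128, 18/128, 8/128, 44/128] ≈ [0.4531, 0.1406, 0.0625, 0.3438]
H = -((58/128)·log₂(58/128) + (18/128)·log₂(18/128) + (8/128)·log₂(8/128) + (44/128)·log₂(44/128))
  = 1.695 bits

1.695 bits


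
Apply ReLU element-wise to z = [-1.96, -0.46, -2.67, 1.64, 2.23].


ReLU(-1.96) = max(0, -1.96) = 0.0
ReLU(-0.46) = max(0, -0.46) = 0.0
ReLU(-2.67) = max(0, -2.67) = 0.0
ReLU(1.64) = max(0, 1.64) = 1.64
ReLU(2.23) = max(0, 2.23) = 2.23
result = [0.0, 0.0, 0.0, 1.64, 2.23]

[0.0, 0.0, 0.0, 1.64, 2.23]


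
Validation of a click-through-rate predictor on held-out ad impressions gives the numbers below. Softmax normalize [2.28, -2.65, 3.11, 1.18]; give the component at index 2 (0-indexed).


Exponentials: e^2.28=9.7767, e^-2.65=0.0707, e^3.11=22.421, e^1.18=3.2544
Sum = 35.5228
Softmax = [0.2752, 0.002, 0.6312, 0.0916]
p[2] = 22.421/35.5228 = 0.6312

0.6312


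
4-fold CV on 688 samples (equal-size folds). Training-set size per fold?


Fold size = 688/4 = 172
Training per fold = 688 - 172 = 516

516


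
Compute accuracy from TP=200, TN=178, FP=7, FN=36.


Accuracy = (TP+TN)/(TP+TN+FP+FN)
= (200+178)/(421)
= 378/421 = 89.79%

89.79%


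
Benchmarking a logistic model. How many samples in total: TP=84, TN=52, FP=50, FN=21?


Total = TP + TN + FP + FN
= 84 + 52 + 50 + 21
= 207
(Predicted positive: 134, predicted negative: 73)

207


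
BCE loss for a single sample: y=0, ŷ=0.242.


BCE = -[y·ln(p) + (1-y)·ln(1-p)]
= -0 - 1·ln(1-0.242)
= -ln(0.758) = 0.2771

0.2771


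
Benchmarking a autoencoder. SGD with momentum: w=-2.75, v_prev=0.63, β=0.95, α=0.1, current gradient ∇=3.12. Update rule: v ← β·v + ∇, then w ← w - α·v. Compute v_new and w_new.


v_new = 0.95·0.63 + 3.12 = 0.5985 + 3.12 = 3.7185
w_new = -2.75 - 0.1·3.7185 = -2.75 - 0.37185 = -3.12185

v_new=3.7185, w_new=-3.12185


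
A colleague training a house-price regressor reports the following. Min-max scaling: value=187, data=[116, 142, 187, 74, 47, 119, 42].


min=42, max=187
(187-42)/(187-42) = 145/145 = 1.0

1.0


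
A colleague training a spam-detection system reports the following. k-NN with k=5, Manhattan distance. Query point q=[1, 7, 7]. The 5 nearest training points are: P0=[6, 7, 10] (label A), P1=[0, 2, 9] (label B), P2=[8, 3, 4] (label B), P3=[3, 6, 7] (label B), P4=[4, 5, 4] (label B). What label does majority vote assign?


d(q,P0) = 8  (label A)
d(q,P1) = 8  (label B)
d(q,P2) = 14  (label B)
d(q,P3) = 3  (label B)
d(q,P4) = 8  (label B)
Votes: A=1, B=4
Majority → B

B


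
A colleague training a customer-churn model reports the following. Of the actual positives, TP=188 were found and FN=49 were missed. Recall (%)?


Recall = TP/(TP+FN)
= 188/(188+49)
= 188/237 = 79.32%

79.32%


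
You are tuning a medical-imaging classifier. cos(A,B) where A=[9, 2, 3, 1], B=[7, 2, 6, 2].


A·B = 9·7 + 2·2 + 3·6 + 1·2 = 87
‖A‖ = √95 = 9.7468, ‖B‖ = √93 = 9.6437
cos = 87/(√95·√93) = 87/√8835 = 0.9256

0.9256


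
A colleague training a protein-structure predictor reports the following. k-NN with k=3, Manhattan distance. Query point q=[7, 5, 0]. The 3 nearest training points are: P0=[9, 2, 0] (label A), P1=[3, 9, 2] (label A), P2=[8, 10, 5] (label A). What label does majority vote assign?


d(q,P0) = 5  (label A)
d(q,P1) = 10  (label A)
d(q,P2) = 11  (label A)
Votes: A=3, B=0
Majority → A

A


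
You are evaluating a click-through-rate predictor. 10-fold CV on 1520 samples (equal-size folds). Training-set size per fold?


Fold size = 1520/10 = 152
Training per fold = 1520 - 152 = 1368

1368


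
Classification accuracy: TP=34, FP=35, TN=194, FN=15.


Accuracy = (TP+TN)/(TP+TN+FP+FN)
= (34+194)/(278)
= 228/278 = 82.01%

82.01%


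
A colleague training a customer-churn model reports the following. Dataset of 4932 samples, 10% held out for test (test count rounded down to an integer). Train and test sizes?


Test = ⌊4932·10/100⌋ = 493
Train = 4932 - 493 = 4439

Train: 4439, Test: 493


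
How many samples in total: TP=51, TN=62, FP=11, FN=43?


Total = TP + TN + FP + FN
= 51 + 62 + 11 + 43
= 167
(Predicted positive: 62, predicted negative: 105)

167


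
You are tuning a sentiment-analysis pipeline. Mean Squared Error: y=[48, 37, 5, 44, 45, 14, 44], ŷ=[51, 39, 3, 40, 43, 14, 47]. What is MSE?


Squared errors: (48-51)²=9, (37-39)²=4, (5-3)²=4, (44-40)²=16, (45-43)²=4, (14-14)²=0, (44-47)²=9
Sum = 46
MSE = 46/7 = 46/7

46/7


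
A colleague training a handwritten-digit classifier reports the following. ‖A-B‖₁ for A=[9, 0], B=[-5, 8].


d = |9+ 5| + |0-8|
  = 14 + 8
  = 22

22


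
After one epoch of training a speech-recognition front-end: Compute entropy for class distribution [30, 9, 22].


Probabilities: [30/61, 9/61, 22/61] ≈ [0.4918, 0.1475, 0.3607]
H = -((30/61)·log₂(30/61) + (9/61)·log₂(9/61) + (22/61)·log₂(22/61))
  = 1.4415 bits

1.4415 bits


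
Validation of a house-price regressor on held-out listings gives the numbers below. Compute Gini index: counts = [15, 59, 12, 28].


Probabilities: [15/114, 59/114, 12/114, 28/114] ≈ [0.1316, 0.5175, 0.1053, 0.2456]
Σpᵢ² = (225 + 3481 + 144 + 784)/114² = 4634/12996
Gini = 1 - Σpᵢ² = 1 - 4634/12996 = 0.6434

0.6434


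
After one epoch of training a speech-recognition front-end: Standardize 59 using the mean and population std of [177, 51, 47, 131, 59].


μ = 93, σ = 52.0308
z = (59 - 93)/52.0308 = -0.6535

-0.6535


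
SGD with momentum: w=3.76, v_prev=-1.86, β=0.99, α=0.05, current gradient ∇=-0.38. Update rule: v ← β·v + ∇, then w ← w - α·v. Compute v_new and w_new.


v_new = 0.99·-1.86 - 0.38 = -1.8414 - 0.38 = -2.2214
w_new = 3.76 - 0.05·-2.2214 = 3.76 + 0.11107 = 3.87107

v_new=-2.2214, w_new=3.87107


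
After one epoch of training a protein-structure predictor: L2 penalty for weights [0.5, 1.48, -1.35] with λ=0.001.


‖w‖₂² = (0.5)² + (1.48)² + (-1.35)²
     = 0.25 + 2.1904 + 1.8225
     = 4.2629
λ·‖w‖₂² = 0.001·4.2629 = 0.004263

0.004263


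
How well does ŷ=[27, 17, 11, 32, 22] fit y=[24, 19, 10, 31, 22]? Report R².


ȳ = 21.2
SS_res = Σ(y-ŷ)² = 15
SS_tot = Σ(y-ȳ)² = 234.8
R² = 1 - SS_res/SS_tot = 1 - 0.0639 = 0.9361

0.9361


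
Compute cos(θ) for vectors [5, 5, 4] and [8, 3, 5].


A·B = 5·8 + 5·3 + 4·5 = 75
‖A‖ = √66 = 8.124, ‖B‖ = √98 = 9.8995
cos = 75/(√66·√98) = 75/√6468 = 0.9326

0.9326


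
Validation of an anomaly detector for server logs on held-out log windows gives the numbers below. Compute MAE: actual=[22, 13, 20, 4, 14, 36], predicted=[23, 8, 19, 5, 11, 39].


Absolute errors: |22-23|=1, |13-8|=5, |20-19|=1, |4-5|=1, |14-11|=3, |36-39|=3
Sum = 14
MAE = 14/6 = 7/3

7/3


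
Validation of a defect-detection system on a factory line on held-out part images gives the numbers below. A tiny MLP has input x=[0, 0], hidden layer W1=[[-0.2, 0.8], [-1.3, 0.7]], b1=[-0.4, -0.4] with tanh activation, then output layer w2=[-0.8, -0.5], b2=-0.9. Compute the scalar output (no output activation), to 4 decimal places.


z1[0] = (-0.2)·(0) + (0.8)·(0) - 0.4 = -0.4
z1[1] = (-1.3)·(0) + (0.7)·(0) - 0.4 = -0.4
h = tanh(z1) = [-0.3799, -0.3799]
output = (-0.8)·(-0.3799) + (-0.5)·(-0.3799) - 0.9 = -0.4061

-0.4061


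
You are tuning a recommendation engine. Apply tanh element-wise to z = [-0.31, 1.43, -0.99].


tanh(-0.31) = -0.3004
tanh(1.43) = 0.8917
tanh(-0.99) = -0.7574
result = [-0.3004, 0.8917, -0.7574]

[-0.3004, 0.8917, -0.7574]


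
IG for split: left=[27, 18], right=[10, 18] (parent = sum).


Parent = [37, 36], H_parent = 0.9999
H_left = 0.971 (n=45), H_right = 0.9403 (n=28)
H_children = (45/73)·0.971 + (28/73)·0.9403 = 0.9592
IG = 0.9999 - 0.9592 = 0.0407

0.0407


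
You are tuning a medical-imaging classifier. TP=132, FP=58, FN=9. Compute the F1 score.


Precision = 132/190 = 0.6947
Recall = 132/141 = 0.9362
F1 = 2·P·R/(P+R) = 2·TP/(2·TP+FP+FN) = 264/(264+58+9) = 264/331 = 0.7976

0.7976


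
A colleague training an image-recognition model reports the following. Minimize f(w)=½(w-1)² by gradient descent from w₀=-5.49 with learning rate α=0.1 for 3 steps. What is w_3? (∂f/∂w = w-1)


step 1: grad = -5.49-1 = -6.49; w = -5.49 - 0.1·(-6.49) = -4.841
step 2: grad = -4.841-1 = -5.841; w = -4.841 - 0.1·(-5.841) = -4.2569
step 3: grad = -4.2569-1 = -5.2569; w = -4.2569 - 0.1·(-5.2569) = -3.73121

-3.73121


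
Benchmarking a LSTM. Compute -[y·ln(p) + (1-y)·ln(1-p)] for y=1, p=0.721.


BCE = -[y·ln(p) + (1-y)·ln(1-p)]
= -1·ln(0.721) - 0
= -ln(0.721) = 0.3271

0.3271


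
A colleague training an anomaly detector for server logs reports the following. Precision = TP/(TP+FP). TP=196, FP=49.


Precision = TP/(TP+FP)
= 196/(196+49)
= 196/245 = 80.0%

80.0%


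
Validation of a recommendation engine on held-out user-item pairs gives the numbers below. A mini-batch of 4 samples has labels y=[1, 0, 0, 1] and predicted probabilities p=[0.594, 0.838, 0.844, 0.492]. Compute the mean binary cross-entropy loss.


L[0] = -ln(0.594) = 0.5209
L[1] = -ln(1-0.838) = -ln(0.162) = 1.8202
L[2] = -ln(1-0.844) = -ln(0.156) = 1.8579
L[3] = -ln(0.492) = 0.7093
mean = (0.5209 + 1.8202 + 1.8579 + 0.7093)/4 = 1.2271

1.2271


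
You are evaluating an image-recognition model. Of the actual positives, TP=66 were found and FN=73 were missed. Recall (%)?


Recall = TP/(TP+FN)
= 66/(66+73)
= 66/139 = 47.48%

47.48%


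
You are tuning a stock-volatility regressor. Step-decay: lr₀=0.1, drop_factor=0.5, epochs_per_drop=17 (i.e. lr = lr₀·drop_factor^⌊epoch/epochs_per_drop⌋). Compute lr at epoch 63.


n_drops = ⌊63/17⌋ = 3
lr = 0.1·0.5^3 = 0.1·0.125 = 0.0125

0.0125


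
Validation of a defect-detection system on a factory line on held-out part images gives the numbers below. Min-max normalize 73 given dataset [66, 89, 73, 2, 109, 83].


min=2, max=109
(73-2)/(109-2) = 71/107 = 0.6636

0.6636


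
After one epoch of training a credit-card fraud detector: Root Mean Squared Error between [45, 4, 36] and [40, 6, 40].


MSE = 45/3 = 15
RMSE = √(45/3) = 3.873

3.873


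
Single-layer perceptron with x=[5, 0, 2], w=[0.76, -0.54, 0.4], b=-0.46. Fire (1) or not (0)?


z = (5)·(0.76) + (0)·(-0.54) + (2)·(0.4) - 0.46
  = 4.14
step(z) = 1 (z≥0)

1


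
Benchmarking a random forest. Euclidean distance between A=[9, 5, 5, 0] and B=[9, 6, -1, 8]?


d = √((9-9)² + (5-6)² + (5+ 1)² + (0-8)²)
  = √(0 + 1 + 36 + 64)
  = √101 = 10.0499

10.0499


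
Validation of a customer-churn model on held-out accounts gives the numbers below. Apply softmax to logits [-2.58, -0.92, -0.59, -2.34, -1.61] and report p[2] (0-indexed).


Exponentials: e^-2.58=0.0758, e^-0.92=0.3985, e^-0.59=0.5543, e^-2.34=0.0963, e^-1.61=0.1999
Sum = 1.3248
Softmax = [0.0572, 0.3008, 0.4184, 0.0727, 0.1509]
p[2] = 0.5543/1.3248 = 0.4184

0.4184


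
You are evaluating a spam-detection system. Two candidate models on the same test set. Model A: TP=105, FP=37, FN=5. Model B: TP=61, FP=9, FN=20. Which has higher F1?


Model A: P=105/142=0.7394, R=105/110=0.9545, F1=2PR/(P+R)=2TP/(2TP+FP+FN)=210/252=0.8333
Model B: P=61/70=0.8714, R=61/81=0.7531, F1=2PR/(P+R)=2TP/(2TP+FP+FN)=122/151=0.8079
0.8333 > 0.8079 → Model A

Model A


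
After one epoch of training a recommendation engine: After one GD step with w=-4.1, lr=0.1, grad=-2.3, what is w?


w_new = w - α·∇
= -4.1 - 0.1·-2.3
= -4.1 + 0.23
= -3.87

-3.87


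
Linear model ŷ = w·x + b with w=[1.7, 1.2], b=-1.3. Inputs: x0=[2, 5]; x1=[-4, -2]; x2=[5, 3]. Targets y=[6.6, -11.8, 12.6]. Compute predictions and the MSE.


ŷ0 = (1.7)·(2) + (1.2)·(5) - 1.3 = 8.1
ŷ1 = (1.7)·(-4) + (1.2)·(-2) - 1.3 = -10.5
ŷ2 = (1.7)·(5) + (1.2)·(3) - 1.3 = 10.8
errors² = [2.25, 1.69, 3.24]
MSE = 7.1800/3 = 2.3933

2.3933
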